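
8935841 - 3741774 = 5194067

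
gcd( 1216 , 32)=32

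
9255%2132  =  727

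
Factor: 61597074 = 2^1*3^1*7^1*11^1*133327^1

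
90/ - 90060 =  - 1 + 2999/3002 = -0.00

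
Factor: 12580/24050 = 2^1*5^(-1)*13^( - 1)*17^1 = 34/65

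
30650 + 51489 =82139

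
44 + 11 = 55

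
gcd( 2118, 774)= 6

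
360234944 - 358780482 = 1454462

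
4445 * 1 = 4445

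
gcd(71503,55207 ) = 1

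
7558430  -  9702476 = -2144046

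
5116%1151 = 512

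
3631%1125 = 256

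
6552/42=156 = 156.00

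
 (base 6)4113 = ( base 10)909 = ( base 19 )29G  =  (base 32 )SD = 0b1110001101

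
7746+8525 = 16271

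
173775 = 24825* 7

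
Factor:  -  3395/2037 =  - 3^( - 1 )*5^1=- 5/3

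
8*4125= 33000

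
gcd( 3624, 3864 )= 24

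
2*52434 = 104868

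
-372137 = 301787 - 673924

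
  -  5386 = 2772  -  8158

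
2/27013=2/27013 = 0.00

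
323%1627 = 323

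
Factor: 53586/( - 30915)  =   - 26/15 = - 2^1*3^( - 1 )*5^( - 1 )*13^1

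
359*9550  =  3428450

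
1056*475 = 501600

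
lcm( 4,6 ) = 12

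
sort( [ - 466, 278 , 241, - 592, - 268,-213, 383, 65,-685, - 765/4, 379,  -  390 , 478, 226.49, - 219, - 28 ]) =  [ - 685, - 592, - 466,-390, - 268 , - 219, - 213, - 765/4, - 28,65,226.49,241,278, 379 , 383, 478]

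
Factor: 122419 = 11^1*31^1*359^1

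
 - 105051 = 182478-287529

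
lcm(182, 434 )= 5642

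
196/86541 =28/12363 = 0.00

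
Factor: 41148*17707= 2^2 * 3^4*  127^1*17707^1 = 728607636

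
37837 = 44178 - 6341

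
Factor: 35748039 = 3^1*29^1 * 193^1*2129^1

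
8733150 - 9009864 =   -  276714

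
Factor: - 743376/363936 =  - 2^ ( -1 )*223^( - 1)*911^1 =- 911/446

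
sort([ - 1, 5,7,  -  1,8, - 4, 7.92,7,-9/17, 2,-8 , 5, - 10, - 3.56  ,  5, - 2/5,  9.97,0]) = [ - 10,- 8, - 4,- 3.56,  -  1,  -  1,-9/17, - 2/5,0,2 , 5, 5,5, 7, 7, 7.92,8,9.97 ]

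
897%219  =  21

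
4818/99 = 146/3 =48.67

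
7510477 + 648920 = 8159397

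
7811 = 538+7273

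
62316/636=97 + 52/53 = 97.98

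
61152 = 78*784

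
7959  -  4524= 3435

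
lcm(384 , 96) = 384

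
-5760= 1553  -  7313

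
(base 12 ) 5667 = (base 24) gf7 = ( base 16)256f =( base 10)9583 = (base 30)ajd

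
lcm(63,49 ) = 441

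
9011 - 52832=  - 43821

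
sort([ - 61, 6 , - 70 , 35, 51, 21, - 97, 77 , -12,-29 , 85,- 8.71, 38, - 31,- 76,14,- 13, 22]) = [ -97, - 76,-70,-61, - 31,-29, - 13, - 12,-8.71, 6, 14, 21, 22, 35 , 38, 51, 77, 85 ]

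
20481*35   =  716835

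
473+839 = 1312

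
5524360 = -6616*( - 835) 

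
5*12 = 60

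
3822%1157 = 351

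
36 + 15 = 51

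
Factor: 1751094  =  2^1*3^2 * 97283^1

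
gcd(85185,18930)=9465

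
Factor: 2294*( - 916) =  - 2^3*31^1*37^1*229^1 = - 2101304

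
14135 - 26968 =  - 12833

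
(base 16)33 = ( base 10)51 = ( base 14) 39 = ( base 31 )1k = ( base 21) 29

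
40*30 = 1200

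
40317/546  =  13439/182 =73.84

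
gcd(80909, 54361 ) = 1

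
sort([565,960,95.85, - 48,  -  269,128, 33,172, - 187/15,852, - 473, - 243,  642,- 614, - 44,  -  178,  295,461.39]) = [- 614, - 473, - 269, - 243, - 178, - 48, - 44, - 187/15,33, 95.85, 128,172 , 295,461.39,565 , 642,  852, 960]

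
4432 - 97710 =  - 93278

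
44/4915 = 44/4915=0.01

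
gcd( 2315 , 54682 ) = 1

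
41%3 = 2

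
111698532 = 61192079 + 50506453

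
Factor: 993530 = 2^1*5^1*73^1*1361^1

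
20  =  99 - 79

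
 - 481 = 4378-4859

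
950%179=55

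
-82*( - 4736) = 388352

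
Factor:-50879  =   - 83^1*613^1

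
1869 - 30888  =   - 29019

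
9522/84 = 1587/14 = 113.36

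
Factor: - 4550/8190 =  - 5/9 = - 3^( - 2) *5^1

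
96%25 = 21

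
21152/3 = 7050 + 2/3  =  7050.67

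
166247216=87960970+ 78286246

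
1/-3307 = -1 + 3306/3307 = - 0.00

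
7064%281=39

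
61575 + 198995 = 260570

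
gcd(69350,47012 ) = 146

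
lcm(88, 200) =2200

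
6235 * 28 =174580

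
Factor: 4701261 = 3^1*1567087^1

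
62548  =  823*76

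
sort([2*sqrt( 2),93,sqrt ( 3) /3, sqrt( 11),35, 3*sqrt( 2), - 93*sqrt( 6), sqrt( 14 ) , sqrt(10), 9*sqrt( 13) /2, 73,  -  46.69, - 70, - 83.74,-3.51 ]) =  [-93*sqrt( 6), -83.74  , - 70 ,-46.69, - 3.51, sqrt(3) /3, 2*sqrt (2 ), sqrt(10) , sqrt( 11 ) , sqrt( 14), 3*sqrt( 2 ), 9 *sqrt( 13) /2,35,73,93 ]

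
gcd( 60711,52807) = 1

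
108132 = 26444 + 81688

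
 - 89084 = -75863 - 13221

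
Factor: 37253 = 37253^1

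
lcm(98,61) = 5978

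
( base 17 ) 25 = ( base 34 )15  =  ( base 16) 27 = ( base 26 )1d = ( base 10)39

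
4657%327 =79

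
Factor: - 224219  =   -19^1*11801^1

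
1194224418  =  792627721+401596697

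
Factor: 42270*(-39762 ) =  - 1680739740 = - 2^2*3^3 *5^1*47^2*1409^1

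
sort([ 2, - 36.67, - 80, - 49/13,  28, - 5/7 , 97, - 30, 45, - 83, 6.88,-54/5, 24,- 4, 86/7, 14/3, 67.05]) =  [ - 83,-80, - 36.67, - 30, - 54/5, - 4, - 49/13, - 5/7 , 2, 14/3, 6.88,86/7, 24, 28, 45, 67.05,97]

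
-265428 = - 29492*9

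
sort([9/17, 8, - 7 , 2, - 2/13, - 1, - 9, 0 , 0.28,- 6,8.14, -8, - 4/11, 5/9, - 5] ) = [ - 9,-8, -7,-6, - 5, - 1, - 4/11, - 2/13, 0, 0.28, 9/17, 5/9, 2,8 , 8.14]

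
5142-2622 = 2520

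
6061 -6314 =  - 253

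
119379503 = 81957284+37422219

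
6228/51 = 2076/17 = 122.12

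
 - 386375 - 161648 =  - 548023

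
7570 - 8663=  - 1093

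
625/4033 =625/4033 = 0.15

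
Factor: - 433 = - 433^1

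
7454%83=67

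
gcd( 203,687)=1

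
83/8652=83/8652 = 0.01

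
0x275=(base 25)104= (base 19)1E2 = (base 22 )16D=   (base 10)629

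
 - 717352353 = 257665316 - 975017669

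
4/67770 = 2/33885 = 0.00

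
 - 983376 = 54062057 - 55045433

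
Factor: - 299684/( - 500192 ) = 2^( - 3)*29^( - 1)*139^1 = 139/232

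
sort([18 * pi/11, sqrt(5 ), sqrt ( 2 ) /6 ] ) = [sqrt(2)/6,sqrt(5),18*pi/11]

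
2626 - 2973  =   - 347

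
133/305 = 133/305 = 0.44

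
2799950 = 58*48275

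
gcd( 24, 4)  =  4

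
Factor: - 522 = -2^1*3^2*29^1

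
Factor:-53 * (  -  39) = 2067 = 3^1*13^1*53^1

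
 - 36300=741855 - 778155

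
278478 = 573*486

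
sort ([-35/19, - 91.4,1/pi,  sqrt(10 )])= [ - 91.4, - 35/19,1/pi, sqrt(10)] 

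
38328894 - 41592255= -3263361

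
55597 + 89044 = 144641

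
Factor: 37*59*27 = 3^3*37^1*59^1= 58941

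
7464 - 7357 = 107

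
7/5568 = 7/5568 = 0.00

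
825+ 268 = 1093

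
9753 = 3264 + 6489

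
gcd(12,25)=1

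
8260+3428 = 11688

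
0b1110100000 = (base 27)17a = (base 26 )19i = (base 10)928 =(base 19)2ag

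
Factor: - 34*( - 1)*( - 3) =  - 2^1*3^1*17^1 = - 102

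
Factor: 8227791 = 3^3*11^1 * 13^1*2131^1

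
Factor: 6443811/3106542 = 2^(-1) * 3^1*11^1*53^ ( - 1)*9769^( - 1)*65089^1 = 2147937/1035514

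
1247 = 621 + 626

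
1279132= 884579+394553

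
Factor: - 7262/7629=-2^1*3^ ( - 1)*2543^( - 1 )*3631^1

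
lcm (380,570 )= 1140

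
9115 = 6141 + 2974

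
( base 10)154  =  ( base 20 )7E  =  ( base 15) A4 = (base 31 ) 4u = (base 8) 232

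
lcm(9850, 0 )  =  0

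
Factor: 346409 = 7^1*17^1*41^1*71^1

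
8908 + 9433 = 18341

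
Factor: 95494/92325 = 2^1*3^ ( - 1 )  *  5^( - 2 )*7^1*19^1*359^1*1231^( - 1)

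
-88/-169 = 88/169 = 0.52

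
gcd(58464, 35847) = 63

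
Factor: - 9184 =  - 2^5*7^1 * 41^1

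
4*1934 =7736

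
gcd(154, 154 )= 154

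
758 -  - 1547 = 2305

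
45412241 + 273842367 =319254608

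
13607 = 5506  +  8101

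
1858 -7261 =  - 5403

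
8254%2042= 86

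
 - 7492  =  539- 8031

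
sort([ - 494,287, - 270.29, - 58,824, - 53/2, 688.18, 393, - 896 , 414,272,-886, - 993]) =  [ - 993 , - 896, - 886 , - 494, - 270.29,- 58,- 53/2, 272, 287,  393, 414, 688.18, 824] 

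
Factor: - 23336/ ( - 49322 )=11668/24661 = 2^2 * 7^( - 1)*13^( - 1)*271^( - 1)*2917^1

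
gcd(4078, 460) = 2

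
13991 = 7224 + 6767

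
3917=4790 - 873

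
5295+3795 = 9090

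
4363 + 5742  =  10105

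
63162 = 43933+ 19229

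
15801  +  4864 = 20665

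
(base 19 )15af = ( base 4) 2022211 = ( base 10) 8869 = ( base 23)GHE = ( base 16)22A5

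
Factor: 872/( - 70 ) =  - 436/35   =  -2^2  *5^( - 1) * 7^( - 1 ) * 109^1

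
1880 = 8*235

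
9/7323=3/2441 = 0.00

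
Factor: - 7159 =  - 7159^1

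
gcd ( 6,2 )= 2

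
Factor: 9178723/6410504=2^( - 3 )*137^( - 1 )*5849^( - 1)*9178723^1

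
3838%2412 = 1426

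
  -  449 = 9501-9950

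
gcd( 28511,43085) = 7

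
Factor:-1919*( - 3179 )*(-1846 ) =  - 2^1*11^1*13^1*17^2*19^1*71^1*101^1 = - 11261524846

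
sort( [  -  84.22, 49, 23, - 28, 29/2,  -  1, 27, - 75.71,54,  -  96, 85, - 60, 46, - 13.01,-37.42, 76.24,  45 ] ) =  [-96, - 84.22, - 75.71, - 60, - 37.42, -28,-13.01, - 1, 29/2, 23 , 27,45, 46, 49, 54,76.24, 85]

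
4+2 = 6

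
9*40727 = 366543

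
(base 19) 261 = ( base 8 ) 1505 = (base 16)345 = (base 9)1130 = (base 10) 837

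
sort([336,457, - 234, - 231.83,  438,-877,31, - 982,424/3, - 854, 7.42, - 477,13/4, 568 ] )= [ - 982, - 877, - 854, - 477, - 234, - 231.83,13/4, 7.42,31, 424/3 , 336, 438, 457, 568]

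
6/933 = 2/311=0.01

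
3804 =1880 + 1924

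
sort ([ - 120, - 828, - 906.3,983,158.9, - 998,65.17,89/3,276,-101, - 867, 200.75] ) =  [ - 998,-906.3, - 867, - 828,-120,-101,89/3,65.17,158.9,200.75, 276,983 ] 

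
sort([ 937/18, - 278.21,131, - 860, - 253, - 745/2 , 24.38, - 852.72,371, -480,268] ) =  [-860, - 852.72, - 480, - 745/2, - 278.21, - 253,24.38, 937/18, 131,268,371 ]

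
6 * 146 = 876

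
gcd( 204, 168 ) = 12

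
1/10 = 1/10 = 0.10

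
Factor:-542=-2^1*271^1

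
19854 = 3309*6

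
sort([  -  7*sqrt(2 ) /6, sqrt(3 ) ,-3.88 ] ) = [- 3.88, - 7*sqrt(  2)/6, sqrt(3)]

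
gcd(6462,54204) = 6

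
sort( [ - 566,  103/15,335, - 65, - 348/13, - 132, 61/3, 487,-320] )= [-566,-320,-132,-65, - 348/13,  103/15,61/3,335, 487 ] 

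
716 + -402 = 314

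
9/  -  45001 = -9/45001 = -0.00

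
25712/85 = 25712/85 = 302.49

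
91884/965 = 95 + 209/965 = 95.22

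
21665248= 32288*671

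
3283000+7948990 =11231990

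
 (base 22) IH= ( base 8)635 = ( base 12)2a5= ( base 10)413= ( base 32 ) CT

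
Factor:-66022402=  - 2^1*991^1*33311^1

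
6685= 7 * 955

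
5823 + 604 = 6427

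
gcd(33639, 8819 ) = 1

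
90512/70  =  45256/35 = 1293.03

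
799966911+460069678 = 1260036589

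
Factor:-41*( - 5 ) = 5^1*41^1 = 205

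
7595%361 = 14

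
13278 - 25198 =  - 11920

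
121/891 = 11/81 = 0.14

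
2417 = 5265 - 2848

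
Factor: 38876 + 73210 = 112086 = 2^1*3^2*13^1*479^1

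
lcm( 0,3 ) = 0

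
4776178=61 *78298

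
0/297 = 0= 0.00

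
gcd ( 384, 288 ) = 96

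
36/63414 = 2/3523 = 0.00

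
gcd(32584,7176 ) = 8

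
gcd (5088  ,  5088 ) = 5088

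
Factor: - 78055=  - 5^1 * 67^1*233^1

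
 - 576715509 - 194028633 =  - 770744142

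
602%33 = 8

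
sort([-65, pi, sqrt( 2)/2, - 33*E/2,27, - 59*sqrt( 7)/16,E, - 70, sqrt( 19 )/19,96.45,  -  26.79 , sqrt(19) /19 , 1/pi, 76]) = [-70, - 65, -33*E/2, -26.79,-59*sqrt( 7)/16 , sqrt( 19) /19, sqrt(19)/19, 1/pi, sqrt( 2)/2,E, pi, 27,76, 96.45] 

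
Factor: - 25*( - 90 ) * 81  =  2^1*3^6*5^3 = 182250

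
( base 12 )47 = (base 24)27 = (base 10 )55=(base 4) 313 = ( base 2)110111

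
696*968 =673728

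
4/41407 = 4/41407 = 0.00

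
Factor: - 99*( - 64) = 2^6*3^2*11^1 =6336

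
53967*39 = 2104713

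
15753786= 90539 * 174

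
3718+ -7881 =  - 4163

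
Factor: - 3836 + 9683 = 3^1* 1949^1 = 5847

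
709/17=41 + 12/17=41.71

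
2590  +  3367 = 5957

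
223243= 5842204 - 5618961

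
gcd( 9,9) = 9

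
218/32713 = 218/32713 =0.01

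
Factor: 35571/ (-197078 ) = -2^(-1 )*3^1*7^(-2)*71^1*167^1 * 2011^(-1 )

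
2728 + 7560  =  10288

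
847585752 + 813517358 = 1661103110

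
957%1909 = 957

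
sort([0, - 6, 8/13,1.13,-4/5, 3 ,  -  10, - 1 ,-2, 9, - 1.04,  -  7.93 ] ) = [ - 10, - 7.93, - 6,-2,-1.04, - 1, - 4/5,0, 8/13, 1.13, 3,9]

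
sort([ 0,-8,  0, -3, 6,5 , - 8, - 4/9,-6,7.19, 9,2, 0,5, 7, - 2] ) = [-8, - 8,-6,  -  3, - 2, - 4/9,  0,0,0,2,  5, 5,6 , 7,7.19, 9]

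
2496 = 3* 832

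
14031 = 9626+4405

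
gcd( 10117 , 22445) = 67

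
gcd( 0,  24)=24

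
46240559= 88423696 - 42183137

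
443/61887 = 443/61887=   0.01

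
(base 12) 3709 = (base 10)6201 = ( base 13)2A90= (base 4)1200321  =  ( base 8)14071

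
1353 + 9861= 11214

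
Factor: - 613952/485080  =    -  2^3*5^( - 1 )*53^1*67^( - 1) =-424/335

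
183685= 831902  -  648217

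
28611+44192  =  72803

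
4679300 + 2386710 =7066010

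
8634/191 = 45+ 39/191 = 45.20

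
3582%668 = 242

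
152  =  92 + 60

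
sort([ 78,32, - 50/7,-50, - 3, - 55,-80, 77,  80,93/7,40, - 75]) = [  -  80, - 75 , - 55, - 50, - 50/7,-3, 93/7, 32, 40, 77, 78 , 80]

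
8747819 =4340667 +4407152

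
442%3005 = 442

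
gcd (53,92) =1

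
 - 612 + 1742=1130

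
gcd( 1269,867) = 3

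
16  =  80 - 64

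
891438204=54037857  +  837400347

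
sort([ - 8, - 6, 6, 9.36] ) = [-8 , - 6,  6, 9.36]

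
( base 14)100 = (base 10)196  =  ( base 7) 400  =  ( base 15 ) D1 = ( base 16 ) c4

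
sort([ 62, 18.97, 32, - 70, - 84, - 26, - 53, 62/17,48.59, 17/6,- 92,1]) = [ - 92 , - 84, -70, - 53, - 26,  1,17/6, 62/17,18.97, 32, 48.59,62] 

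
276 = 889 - 613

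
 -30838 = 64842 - 95680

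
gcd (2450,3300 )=50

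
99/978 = 33/326 = 0.10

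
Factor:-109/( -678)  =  2^( - 1 )*3^( - 1 ) * 109^1*113^( - 1 ) 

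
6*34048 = 204288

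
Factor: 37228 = 2^2*41^1*227^1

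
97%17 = 12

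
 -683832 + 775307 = 91475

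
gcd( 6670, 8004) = 1334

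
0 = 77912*0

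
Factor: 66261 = 3^1*13^1*1699^1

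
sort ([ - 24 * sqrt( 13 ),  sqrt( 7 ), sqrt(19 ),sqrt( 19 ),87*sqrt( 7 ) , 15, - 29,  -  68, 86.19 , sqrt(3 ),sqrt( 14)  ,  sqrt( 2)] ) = [ - 24 * sqrt( 13),-68,  -  29,sqrt( 2 ),  sqrt( 3),sqrt( 7),sqrt(14 ) , sqrt( 19 ),sqrt( 19 ),15,86.19,87  *sqrt( 7 )]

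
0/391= 0 = 0.00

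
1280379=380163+900216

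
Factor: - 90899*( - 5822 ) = 2^1 * 17^1 *41^1*71^1*5347^1=529213978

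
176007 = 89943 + 86064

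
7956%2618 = 102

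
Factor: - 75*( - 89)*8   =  2^3*3^1 * 5^2*89^1 = 53400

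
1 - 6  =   - 5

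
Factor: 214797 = 3^1*11^1*23^1*283^1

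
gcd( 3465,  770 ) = 385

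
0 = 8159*0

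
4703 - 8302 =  - 3599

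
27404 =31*884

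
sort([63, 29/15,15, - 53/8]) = [ -53/8, 29/15,15,63]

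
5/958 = 5/958 = 0.01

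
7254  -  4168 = 3086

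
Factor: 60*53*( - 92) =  - 2^4*3^1 * 5^1*23^1* 53^1 = - 292560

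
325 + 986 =1311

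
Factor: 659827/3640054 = 2^ (  -  1 )*7^1*11^( - 1 )*94261^1* 165457^( -1)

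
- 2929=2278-5207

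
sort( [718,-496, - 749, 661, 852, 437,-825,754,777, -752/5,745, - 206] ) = [ - 825, - 749, - 496, - 206, - 752/5 , 437, 661, 718,745, 754, 777, 852] 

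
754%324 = 106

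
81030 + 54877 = 135907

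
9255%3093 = 3069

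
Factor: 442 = 2^1*13^1*17^1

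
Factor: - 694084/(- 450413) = 2^2*73^1 * 2377^1*450413^( - 1 )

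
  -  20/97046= - 1+48513/48523= - 0.00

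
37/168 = 37/168 = 0.22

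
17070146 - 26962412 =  - 9892266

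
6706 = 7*958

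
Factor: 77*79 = 6083  =  7^1*11^1 *79^1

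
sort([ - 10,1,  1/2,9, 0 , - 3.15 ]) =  [ - 10, - 3.15,  0 , 1/2,1,  9 ]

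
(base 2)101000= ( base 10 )40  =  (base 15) 2a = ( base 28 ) 1c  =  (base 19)22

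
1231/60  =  1231/60 = 20.52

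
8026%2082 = 1780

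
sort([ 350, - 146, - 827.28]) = [ - 827.28 , - 146, 350] 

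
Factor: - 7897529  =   - 31^1*373^1*683^1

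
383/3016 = 383/3016 = 0.13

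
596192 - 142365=453827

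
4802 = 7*686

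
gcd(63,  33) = 3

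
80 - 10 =70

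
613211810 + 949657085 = 1562868895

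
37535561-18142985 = 19392576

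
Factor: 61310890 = 2^1*5^1*6131089^1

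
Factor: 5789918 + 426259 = 6216177 = 3^1*11^1*188369^1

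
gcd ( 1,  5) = 1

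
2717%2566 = 151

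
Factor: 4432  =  2^4 *277^1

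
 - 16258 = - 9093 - 7165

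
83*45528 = 3778824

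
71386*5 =356930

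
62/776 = 31/388 = 0.08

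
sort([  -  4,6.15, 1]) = [ - 4, 1, 6.15 ]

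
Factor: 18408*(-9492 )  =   - 174728736=   - 2^5*3^2*7^1*13^1 *59^1*113^1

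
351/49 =351/49 = 7.16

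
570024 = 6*95004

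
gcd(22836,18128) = 44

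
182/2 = 91 = 91.00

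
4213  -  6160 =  -1947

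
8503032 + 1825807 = 10328839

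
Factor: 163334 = 2^1*81667^1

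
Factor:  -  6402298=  - 2^1*7^1*457307^1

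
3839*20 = 76780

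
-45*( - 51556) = 2320020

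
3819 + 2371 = 6190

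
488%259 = 229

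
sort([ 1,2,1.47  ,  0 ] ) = [0 , 1,1.47, 2]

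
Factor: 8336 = 2^4 * 521^1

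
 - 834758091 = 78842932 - 913601023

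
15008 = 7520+7488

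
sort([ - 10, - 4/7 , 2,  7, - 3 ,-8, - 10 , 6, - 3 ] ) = [ - 10 , - 10, - 8, - 3, - 3, - 4/7,2, 6,  7 ]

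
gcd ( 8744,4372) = 4372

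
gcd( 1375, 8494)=1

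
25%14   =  11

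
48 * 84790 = 4069920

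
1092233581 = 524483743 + 567749838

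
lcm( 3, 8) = 24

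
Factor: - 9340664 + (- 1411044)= -2^2*11^1*244357^1=-10751708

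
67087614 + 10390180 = 77477794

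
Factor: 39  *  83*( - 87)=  - 281619=- 3^2*13^1*29^1*83^1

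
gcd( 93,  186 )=93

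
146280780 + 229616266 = 375897046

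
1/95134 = 1/95134 = 0.00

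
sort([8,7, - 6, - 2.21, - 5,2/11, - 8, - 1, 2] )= [ - 8,  -  6 , - 5, - 2.21, - 1,2/11,  2, 7,8 ] 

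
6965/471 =14 + 371/471 = 14.79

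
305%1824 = 305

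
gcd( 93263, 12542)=1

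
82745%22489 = 15278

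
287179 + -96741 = 190438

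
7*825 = 5775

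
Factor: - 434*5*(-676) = 1466920  =  2^3*5^1*7^1*13^2*31^1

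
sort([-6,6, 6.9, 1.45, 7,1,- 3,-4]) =[ - 6,-4, - 3, 1,1.45,  6,6.9,  7 ]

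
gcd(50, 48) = 2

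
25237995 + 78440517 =103678512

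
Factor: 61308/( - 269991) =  - 2^2*13^1 * 229^( - 1) = - 52/229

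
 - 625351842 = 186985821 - 812337663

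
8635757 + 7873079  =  16508836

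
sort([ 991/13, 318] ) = [ 991/13,  318]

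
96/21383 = 96/21383 = 0.00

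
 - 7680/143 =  - 54 + 42/143 =-  53.71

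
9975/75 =133 = 133.00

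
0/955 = 0 = 0.00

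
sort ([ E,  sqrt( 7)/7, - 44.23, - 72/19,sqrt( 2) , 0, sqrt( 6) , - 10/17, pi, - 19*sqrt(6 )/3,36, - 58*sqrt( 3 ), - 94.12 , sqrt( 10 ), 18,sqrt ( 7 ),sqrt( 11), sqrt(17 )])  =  [ - 58*sqrt(3), - 94.12, - 44.23, - 19*sqrt( 6)/3, - 72/19, - 10/17, 0, sqrt(7) /7, sqrt(2 ), sqrt(6 ), sqrt(7),E, pi,sqrt ( 10), sqrt( 11 ),sqrt(17), 18,36 ] 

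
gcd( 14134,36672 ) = 382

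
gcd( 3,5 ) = 1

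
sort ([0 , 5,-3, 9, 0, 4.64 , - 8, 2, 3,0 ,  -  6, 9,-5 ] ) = [ - 8,  -  6,-5, - 3, 0, 0, 0, 2,3, 4.64, 5 , 9, 9] 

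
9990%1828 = 850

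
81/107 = 81/107=   0.76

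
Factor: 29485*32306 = 952542410 = 2^1*5^1*29^1* 557^1 * 5897^1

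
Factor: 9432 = 2^3*3^2*131^1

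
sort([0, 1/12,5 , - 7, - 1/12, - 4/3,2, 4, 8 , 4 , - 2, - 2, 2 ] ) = [ - 7, - 2, - 2, - 4/3, -1/12,0, 1/12 , 2, 2,4,4,5, 8]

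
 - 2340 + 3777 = 1437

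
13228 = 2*6614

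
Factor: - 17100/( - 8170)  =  2^1*3^2*5^1*43^( - 1) = 90/43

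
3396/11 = 3396/11=   308.73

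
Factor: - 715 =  - 5^1*11^1*13^1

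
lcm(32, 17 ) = 544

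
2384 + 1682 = 4066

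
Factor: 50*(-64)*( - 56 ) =2^10*5^2 * 7^1 = 179200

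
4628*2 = 9256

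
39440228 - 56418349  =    -  16978121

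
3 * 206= 618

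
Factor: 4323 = 3^1*11^1*131^1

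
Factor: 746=2^1*373^1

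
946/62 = 473/31 = 15.26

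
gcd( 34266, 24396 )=6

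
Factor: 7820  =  2^2*5^1*17^1*23^1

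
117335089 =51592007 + 65743082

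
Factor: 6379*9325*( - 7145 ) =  - 5^3*373^1*1429^1*6379^1 = - 425014430375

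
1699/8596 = 1699/8596 = 0.20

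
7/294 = 1/42 =0.02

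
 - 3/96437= - 3/96437 = -0.00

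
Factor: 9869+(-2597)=2^3 * 3^2 * 101^1=7272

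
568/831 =568/831 = 0.68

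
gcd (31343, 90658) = 1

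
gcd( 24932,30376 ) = 4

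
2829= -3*( - 943) 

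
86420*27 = 2333340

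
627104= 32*19597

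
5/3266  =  5/3266 = 0.00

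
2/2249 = 2/2249 = 0.00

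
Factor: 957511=59^1 * 16229^1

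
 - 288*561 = - 161568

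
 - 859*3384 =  - 2906856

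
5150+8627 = 13777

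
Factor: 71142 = 2^1*3^1 * 71^1*167^1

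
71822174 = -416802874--488625048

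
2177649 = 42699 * 51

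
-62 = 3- 65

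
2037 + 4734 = 6771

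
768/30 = 25 + 3/5 = 25.60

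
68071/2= 34035 + 1/2=34035.50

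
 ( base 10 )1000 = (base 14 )516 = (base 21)25d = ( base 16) 3e8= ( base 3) 1101001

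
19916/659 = 19916/659= 30.22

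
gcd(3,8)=1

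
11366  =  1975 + 9391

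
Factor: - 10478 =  - 2^1 * 13^2*31^1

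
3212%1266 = 680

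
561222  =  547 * 1026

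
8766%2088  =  414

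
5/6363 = 5/6363=0.00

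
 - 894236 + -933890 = -1828126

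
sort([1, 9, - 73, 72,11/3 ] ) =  [  -  73 , 1,11/3, 9, 72]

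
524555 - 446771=77784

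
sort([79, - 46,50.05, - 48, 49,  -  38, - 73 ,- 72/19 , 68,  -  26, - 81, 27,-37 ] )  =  [ - 81,  -  73, - 48, - 46, - 38,-37,  -  26,- 72/19,27, 49,50.05,68, 79] 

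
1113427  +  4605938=5719365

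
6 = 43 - 37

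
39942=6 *6657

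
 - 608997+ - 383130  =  -992127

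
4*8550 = 34200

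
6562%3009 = 544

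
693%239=215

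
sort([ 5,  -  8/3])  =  [-8/3,  5] 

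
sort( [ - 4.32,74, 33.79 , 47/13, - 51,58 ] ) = [  -  51, - 4.32, 47/13,33.79,58,  74]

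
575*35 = 20125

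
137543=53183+84360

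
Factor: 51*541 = 3^1*17^1*541^1 = 27591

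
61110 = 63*970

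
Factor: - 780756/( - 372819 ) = 260252/124273 = 2^2*151^( - 1)*823^( - 1)*65063^1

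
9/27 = 1/3 = 0.33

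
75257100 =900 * 83619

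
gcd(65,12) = 1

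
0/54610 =0 = 0.00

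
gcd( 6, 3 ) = 3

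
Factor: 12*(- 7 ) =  - 84 =-2^2 *3^1*7^1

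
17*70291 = 1194947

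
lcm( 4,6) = 12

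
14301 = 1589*9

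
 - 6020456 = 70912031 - 76932487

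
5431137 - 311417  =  5119720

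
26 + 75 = 101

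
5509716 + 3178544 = 8688260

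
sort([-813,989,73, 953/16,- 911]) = [  -  911,-813,953/16,73,989 ] 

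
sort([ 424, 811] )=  [424 , 811] 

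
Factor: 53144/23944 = 91/41 = 7^1*13^1*41^( - 1 ) 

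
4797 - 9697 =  - 4900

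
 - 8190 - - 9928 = 1738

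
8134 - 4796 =3338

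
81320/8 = 10165 = 10165.00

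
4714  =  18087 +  - 13373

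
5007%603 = 183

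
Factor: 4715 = 5^1*23^1*41^1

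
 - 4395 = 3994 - 8389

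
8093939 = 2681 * 3019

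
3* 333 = 999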